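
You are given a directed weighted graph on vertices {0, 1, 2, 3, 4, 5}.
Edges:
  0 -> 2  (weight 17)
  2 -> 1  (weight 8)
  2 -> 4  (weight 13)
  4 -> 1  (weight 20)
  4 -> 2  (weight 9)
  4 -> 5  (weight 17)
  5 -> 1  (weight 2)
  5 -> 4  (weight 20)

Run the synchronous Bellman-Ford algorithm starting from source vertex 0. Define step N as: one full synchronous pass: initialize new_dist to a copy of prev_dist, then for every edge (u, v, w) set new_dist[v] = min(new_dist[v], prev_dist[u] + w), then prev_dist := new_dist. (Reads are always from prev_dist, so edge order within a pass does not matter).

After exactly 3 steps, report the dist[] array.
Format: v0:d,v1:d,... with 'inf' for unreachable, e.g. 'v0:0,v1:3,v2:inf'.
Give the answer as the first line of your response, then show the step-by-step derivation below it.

v0:0,v1:25,v2:17,v3:inf,v4:30,v5:47

step 1: dist = v0:0,v1:inf,v2:17,v3:inf,v4:inf,v5:inf
step 2: dist = v0:0,v1:25,v2:17,v3:inf,v4:30,v5:inf
step 3: dist = v0:0,v1:25,v2:17,v3:inf,v4:30,v5:47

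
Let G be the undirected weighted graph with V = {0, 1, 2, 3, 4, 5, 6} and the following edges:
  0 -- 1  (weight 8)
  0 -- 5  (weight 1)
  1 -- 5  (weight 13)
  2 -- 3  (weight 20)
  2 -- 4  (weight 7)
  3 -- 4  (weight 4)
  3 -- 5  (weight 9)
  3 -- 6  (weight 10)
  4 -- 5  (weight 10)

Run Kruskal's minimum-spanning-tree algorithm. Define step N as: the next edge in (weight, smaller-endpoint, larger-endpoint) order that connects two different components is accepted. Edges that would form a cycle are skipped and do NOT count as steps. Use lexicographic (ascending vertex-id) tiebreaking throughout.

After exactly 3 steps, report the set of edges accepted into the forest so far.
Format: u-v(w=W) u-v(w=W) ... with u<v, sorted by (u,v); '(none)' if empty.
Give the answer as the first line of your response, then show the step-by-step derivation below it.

0-5(w=1) 2-4(w=7) 3-4(w=4)

step 1: add edge 0-5 (w=1); MST = {0-5(w=1)}
step 2: add edge 3-4 (w=4); MST = {0-5(w=1) 3-4(w=4)}
step 3: add edge 2-4 (w=7); MST = {0-5(w=1) 2-4(w=7) 3-4(w=4)}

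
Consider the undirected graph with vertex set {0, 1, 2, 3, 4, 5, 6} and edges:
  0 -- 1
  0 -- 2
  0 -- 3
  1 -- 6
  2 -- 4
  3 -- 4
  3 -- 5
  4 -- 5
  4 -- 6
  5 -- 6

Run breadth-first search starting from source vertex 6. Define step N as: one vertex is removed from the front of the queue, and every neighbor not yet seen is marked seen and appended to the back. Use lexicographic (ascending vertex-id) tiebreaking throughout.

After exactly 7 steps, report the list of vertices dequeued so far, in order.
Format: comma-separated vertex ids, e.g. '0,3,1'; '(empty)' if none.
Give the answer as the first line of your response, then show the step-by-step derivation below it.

6,1,4,5,0,2,3

step 1: dequeue 6; queue=[1,4,5]; order=6
step 2: dequeue 1; queue=[4,5,0]; order=6,1
step 3: dequeue 4; queue=[5,0,2,3]; order=6,1,4
step 4: dequeue 5; queue=[0,2,3]; order=6,1,4,5
step 5: dequeue 0; queue=[2,3]; order=6,1,4,5,0
step 6: dequeue 2; queue=[3]; order=6,1,4,5,0,2
step 7: dequeue 3; queue=[(empty)]; order=6,1,4,5,0,2,3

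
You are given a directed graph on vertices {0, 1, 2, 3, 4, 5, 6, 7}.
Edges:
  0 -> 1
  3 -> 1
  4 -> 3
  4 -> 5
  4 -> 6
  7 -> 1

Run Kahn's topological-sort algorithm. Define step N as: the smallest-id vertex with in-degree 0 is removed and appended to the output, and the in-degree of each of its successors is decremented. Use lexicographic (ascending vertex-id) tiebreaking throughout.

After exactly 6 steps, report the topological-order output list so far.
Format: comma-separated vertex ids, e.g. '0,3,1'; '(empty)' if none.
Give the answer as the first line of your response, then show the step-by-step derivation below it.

0,2,4,3,5,6

step 1: output 0; order=[0]; indeg=(0,2,0,1,0,1,1,0)
step 2: output 2; order=[0,2]; indeg=(0,2,0,1,0,1,1,0)
step 3: output 4; order=[0,2,4]; indeg=(0,2,0,0,0,0,0,0)
step 4: output 3; order=[0,2,4,3]; indeg=(0,1,0,0,0,0,0,0)
step 5: output 5; order=[0,2,4,3,5]; indeg=(0,1,0,0,0,0,0,0)
step 6: output 6; order=[0,2,4,3,5,6]; indeg=(0,1,0,0,0,0,0,0)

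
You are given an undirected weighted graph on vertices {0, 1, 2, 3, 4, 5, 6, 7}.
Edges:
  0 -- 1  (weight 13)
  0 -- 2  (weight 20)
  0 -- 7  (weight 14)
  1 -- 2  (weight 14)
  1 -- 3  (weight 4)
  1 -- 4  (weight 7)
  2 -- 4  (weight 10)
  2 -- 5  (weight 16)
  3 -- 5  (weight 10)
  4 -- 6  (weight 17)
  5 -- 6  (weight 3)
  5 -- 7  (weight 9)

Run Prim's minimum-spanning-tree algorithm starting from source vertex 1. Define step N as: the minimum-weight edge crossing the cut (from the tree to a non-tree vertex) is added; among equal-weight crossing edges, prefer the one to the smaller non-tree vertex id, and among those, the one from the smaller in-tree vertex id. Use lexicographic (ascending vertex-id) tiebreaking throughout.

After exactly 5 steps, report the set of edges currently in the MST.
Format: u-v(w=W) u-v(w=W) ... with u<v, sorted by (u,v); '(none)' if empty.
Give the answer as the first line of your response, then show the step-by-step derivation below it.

1-3(w=4) 1-4(w=7) 2-4(w=10) 3-5(w=10) 5-6(w=3)

step 1: add edge 1-3 (w=4); MST = {1-3(w=4)}
step 2: add edge 1-4 (w=7); MST = {1-3(w=4) 1-4(w=7)}
step 3: add edge 2-4 (w=10); MST = {1-3(w=4) 1-4(w=7) 2-4(w=10)}
step 4: add edge 3-5 (w=10); MST = {1-3(w=4) 1-4(w=7) 2-4(w=10) 3-5(w=10)}
step 5: add edge 5-6 (w=3); MST = {1-3(w=4) 1-4(w=7) 2-4(w=10) 3-5(w=10) 5-6(w=3)}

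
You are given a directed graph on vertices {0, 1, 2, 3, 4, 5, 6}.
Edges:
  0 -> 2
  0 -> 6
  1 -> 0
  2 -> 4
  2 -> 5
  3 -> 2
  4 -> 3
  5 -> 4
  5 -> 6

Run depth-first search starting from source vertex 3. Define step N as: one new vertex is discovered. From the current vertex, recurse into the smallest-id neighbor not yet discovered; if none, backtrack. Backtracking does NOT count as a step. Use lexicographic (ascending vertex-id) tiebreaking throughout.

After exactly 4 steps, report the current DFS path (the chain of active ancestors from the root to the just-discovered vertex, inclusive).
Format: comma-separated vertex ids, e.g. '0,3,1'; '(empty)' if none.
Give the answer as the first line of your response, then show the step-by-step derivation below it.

3,2,5

step 1: discover 3; path=3; order=3
step 2: discover 2; path=3>2; order=3,2
step 3: discover 4; path=3>2>4; order=3,2,4
step 4: discover 5; path=3>2>5; order=3,2,4,5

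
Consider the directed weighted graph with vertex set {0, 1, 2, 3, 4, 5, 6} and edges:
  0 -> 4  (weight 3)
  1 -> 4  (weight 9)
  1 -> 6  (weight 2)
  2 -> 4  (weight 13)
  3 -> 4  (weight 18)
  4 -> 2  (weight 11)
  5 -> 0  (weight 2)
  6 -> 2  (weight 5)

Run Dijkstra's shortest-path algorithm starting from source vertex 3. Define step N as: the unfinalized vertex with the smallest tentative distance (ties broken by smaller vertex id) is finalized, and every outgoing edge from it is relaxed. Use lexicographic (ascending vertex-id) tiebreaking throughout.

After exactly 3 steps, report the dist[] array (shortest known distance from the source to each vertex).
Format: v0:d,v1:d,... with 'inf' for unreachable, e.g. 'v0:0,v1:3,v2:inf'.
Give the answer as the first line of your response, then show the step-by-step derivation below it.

v0:inf,v1:inf,v2:29,v3:0,v4:18,v5:inf,v6:inf

step 1: dist = v0:inf,v1:inf,v2:inf,v3:0,v4:18,v5:inf,v6:inf
step 2: dist = v0:inf,v1:inf,v2:29,v3:0,v4:18,v5:inf,v6:inf
step 3: dist = v0:inf,v1:inf,v2:29,v3:0,v4:18,v5:inf,v6:inf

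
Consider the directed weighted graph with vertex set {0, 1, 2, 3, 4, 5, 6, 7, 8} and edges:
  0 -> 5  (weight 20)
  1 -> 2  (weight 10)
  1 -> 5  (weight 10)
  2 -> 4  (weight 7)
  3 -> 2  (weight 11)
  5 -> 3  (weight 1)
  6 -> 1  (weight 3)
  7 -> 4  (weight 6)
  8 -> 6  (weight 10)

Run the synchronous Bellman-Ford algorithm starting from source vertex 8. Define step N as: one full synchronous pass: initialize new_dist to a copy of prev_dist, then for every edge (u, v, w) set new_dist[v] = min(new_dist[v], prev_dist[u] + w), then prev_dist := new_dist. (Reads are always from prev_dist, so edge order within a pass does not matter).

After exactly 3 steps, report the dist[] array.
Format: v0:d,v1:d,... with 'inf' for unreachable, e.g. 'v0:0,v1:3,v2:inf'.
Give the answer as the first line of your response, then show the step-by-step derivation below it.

v0:inf,v1:13,v2:23,v3:inf,v4:inf,v5:23,v6:10,v7:inf,v8:0

step 1: dist = v0:inf,v1:inf,v2:inf,v3:inf,v4:inf,v5:inf,v6:10,v7:inf,v8:0
step 2: dist = v0:inf,v1:13,v2:inf,v3:inf,v4:inf,v5:inf,v6:10,v7:inf,v8:0
step 3: dist = v0:inf,v1:13,v2:23,v3:inf,v4:inf,v5:23,v6:10,v7:inf,v8:0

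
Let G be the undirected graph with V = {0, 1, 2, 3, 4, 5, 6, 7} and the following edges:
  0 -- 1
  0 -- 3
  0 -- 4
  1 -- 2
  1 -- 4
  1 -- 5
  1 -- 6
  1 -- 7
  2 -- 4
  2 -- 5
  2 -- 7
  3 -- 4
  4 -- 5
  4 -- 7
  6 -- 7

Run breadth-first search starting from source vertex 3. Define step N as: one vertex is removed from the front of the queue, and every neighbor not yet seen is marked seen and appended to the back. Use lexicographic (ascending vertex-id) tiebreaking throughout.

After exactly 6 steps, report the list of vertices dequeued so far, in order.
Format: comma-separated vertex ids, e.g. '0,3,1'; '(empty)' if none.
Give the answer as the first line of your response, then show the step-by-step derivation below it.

3,0,4,1,2,5

step 1: dequeue 3; queue=[0,4]; order=3
step 2: dequeue 0; queue=[4,1]; order=3,0
step 3: dequeue 4; queue=[1,2,5,7]; order=3,0,4
step 4: dequeue 1; queue=[2,5,7,6]; order=3,0,4,1
step 5: dequeue 2; queue=[5,7,6]; order=3,0,4,1,2
step 6: dequeue 5; queue=[7,6]; order=3,0,4,1,2,5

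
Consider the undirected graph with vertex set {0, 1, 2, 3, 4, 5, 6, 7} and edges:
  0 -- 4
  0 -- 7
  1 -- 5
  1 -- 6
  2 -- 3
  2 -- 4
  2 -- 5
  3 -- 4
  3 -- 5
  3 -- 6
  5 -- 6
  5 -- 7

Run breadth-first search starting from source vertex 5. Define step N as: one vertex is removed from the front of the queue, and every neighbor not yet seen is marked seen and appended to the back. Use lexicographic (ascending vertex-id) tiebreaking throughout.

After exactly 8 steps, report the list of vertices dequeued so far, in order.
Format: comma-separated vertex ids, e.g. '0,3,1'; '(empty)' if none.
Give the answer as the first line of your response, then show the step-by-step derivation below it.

5,1,2,3,6,7,4,0

step 1: dequeue 5; queue=[1,2,3,6,7]; order=5
step 2: dequeue 1; queue=[2,3,6,7]; order=5,1
step 3: dequeue 2; queue=[3,6,7,4]; order=5,1,2
step 4: dequeue 3; queue=[6,7,4]; order=5,1,2,3
step 5: dequeue 6; queue=[7,4]; order=5,1,2,3,6
step 6: dequeue 7; queue=[4,0]; order=5,1,2,3,6,7
step 7: dequeue 4; queue=[0]; order=5,1,2,3,6,7,4
step 8: dequeue 0; queue=[(empty)]; order=5,1,2,3,6,7,4,0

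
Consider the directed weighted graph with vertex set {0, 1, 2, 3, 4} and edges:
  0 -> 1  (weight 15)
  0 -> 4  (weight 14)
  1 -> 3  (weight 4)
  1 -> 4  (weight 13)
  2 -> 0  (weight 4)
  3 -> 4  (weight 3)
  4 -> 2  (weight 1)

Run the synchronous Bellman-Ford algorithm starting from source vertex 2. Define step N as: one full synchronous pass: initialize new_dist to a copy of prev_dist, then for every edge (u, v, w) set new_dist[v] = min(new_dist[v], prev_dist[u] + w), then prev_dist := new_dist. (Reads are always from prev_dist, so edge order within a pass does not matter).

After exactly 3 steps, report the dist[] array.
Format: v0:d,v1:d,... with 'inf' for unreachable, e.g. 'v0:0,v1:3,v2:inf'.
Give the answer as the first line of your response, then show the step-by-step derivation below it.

v0:4,v1:19,v2:0,v3:23,v4:18

step 1: dist = v0:4,v1:inf,v2:0,v3:inf,v4:inf
step 2: dist = v0:4,v1:19,v2:0,v3:inf,v4:18
step 3: dist = v0:4,v1:19,v2:0,v3:23,v4:18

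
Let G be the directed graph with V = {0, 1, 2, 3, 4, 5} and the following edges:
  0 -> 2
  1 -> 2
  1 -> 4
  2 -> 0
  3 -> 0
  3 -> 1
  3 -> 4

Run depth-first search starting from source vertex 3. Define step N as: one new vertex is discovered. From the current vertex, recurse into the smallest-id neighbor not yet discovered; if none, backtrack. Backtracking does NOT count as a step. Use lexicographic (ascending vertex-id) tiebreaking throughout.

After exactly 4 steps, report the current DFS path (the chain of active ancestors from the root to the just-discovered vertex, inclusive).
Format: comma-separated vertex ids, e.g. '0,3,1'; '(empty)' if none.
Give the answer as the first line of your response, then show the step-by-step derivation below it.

3,1

step 1: discover 3; path=3; order=3
step 2: discover 0; path=3>0; order=3,0
step 3: discover 2; path=3>0>2; order=3,0,2
step 4: discover 1; path=3>1; order=3,0,2,1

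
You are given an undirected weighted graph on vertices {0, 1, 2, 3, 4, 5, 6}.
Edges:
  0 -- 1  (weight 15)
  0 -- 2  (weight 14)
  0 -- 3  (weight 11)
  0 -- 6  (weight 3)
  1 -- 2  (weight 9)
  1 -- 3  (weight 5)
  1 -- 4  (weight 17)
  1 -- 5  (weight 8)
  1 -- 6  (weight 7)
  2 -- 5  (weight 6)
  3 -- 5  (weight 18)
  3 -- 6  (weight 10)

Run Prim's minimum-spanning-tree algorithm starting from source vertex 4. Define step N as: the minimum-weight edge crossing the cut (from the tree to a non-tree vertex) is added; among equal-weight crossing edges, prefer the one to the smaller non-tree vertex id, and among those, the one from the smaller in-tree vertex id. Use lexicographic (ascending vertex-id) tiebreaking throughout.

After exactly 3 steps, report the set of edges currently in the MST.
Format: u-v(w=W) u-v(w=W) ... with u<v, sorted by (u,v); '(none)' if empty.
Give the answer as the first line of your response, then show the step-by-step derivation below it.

1-3(w=5) 1-4(w=17) 1-6(w=7)

step 1: add edge 1-4 (w=17); MST = {1-4(w=17)}
step 2: add edge 1-3 (w=5); MST = {1-3(w=5) 1-4(w=17)}
step 3: add edge 1-6 (w=7); MST = {1-3(w=5) 1-4(w=17) 1-6(w=7)}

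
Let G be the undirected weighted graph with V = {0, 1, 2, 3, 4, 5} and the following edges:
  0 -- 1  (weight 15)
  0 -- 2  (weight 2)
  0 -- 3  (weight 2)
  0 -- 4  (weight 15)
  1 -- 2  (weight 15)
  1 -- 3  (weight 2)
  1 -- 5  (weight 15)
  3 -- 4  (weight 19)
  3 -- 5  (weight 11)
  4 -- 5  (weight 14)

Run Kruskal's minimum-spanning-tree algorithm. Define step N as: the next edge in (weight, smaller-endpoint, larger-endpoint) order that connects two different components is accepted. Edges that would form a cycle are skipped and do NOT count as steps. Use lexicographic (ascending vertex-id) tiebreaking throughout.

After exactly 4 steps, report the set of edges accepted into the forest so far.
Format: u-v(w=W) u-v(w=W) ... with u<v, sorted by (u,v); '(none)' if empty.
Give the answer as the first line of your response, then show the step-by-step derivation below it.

0-2(w=2) 0-3(w=2) 1-3(w=2) 3-5(w=11)

step 1: add edge 0-2 (w=2); MST = {0-2(w=2)}
step 2: add edge 0-3 (w=2); MST = {0-2(w=2) 0-3(w=2)}
step 3: add edge 1-3 (w=2); MST = {0-2(w=2) 0-3(w=2) 1-3(w=2)}
step 4: add edge 3-5 (w=11); MST = {0-2(w=2) 0-3(w=2) 1-3(w=2) 3-5(w=11)}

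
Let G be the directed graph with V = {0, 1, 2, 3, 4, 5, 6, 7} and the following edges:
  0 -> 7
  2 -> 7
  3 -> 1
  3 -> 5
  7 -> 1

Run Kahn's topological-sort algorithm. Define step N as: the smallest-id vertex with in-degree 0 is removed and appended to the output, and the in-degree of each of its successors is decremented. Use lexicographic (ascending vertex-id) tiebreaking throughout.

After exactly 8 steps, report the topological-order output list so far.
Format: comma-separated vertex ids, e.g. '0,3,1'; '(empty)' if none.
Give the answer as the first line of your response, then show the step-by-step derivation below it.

0,2,3,4,5,6,7,1

step 1: output 0; order=[0]; indeg=(0,2,0,0,0,1,0,1)
step 2: output 2; order=[0,2]; indeg=(0,2,0,0,0,1,0,0)
step 3: output 3; order=[0,2,3]; indeg=(0,1,0,0,0,0,0,0)
step 4: output 4; order=[0,2,3,4]; indeg=(0,1,0,0,0,0,0,0)
step 5: output 5; order=[0,2,3,4,5]; indeg=(0,1,0,0,0,0,0,0)
step 6: output 6; order=[0,2,3,4,5,6]; indeg=(0,1,0,0,0,0,0,0)
step 7: output 7; order=[0,2,3,4,5,6,7]; indeg=(0,0,0,0,0,0,0,0)
step 8: output 1; order=[0,2,3,4,5,6,7,1]; indeg=(0,0,0,0,0,0,0,0)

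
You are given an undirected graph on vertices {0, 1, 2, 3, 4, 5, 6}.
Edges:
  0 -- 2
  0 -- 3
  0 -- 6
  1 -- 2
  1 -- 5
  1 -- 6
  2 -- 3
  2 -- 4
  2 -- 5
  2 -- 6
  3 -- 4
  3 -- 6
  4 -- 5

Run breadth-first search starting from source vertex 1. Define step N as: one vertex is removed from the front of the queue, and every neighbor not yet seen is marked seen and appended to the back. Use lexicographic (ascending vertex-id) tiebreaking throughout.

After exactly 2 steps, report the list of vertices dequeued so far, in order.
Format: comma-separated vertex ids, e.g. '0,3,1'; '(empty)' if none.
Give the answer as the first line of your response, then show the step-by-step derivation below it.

1,2

step 1: dequeue 1; queue=[2,5,6]; order=1
step 2: dequeue 2; queue=[5,6,0,3,4]; order=1,2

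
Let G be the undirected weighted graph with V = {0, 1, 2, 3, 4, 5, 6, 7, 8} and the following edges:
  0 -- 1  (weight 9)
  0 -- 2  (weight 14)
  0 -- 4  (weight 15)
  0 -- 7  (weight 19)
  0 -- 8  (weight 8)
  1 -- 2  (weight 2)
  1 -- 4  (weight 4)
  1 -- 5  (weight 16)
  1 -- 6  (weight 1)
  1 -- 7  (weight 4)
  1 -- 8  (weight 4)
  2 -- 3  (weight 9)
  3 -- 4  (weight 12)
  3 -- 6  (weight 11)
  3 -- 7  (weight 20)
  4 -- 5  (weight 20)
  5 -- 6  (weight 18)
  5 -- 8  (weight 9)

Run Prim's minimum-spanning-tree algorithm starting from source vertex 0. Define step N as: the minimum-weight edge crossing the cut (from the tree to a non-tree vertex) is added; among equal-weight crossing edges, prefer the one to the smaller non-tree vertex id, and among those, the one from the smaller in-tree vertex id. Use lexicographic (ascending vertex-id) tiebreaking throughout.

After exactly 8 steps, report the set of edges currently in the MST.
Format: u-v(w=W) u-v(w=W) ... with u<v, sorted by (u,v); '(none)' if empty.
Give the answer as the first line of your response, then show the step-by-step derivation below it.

0-8(w=8) 1-2(w=2) 1-4(w=4) 1-6(w=1) 1-7(w=4) 1-8(w=4) 2-3(w=9) 5-8(w=9)

step 1: add edge 0-8 (w=8); MST = {0-8(w=8)}
step 2: add edge 1-8 (w=4); MST = {0-8(w=8) 1-8(w=4)}
step 3: add edge 1-6 (w=1); MST = {0-8(w=8) 1-6(w=1) 1-8(w=4)}
step 4: add edge 1-2 (w=2); MST = {0-8(w=8) 1-2(w=2) 1-6(w=1) 1-8(w=4)}
step 5: add edge 1-4 (w=4); MST = {0-8(w=8) 1-2(w=2) 1-4(w=4) 1-6(w=1) 1-8(w=4)}
step 6: add edge 1-7 (w=4); MST = {0-8(w=8) 1-2(w=2) 1-4(w=4) 1-6(w=1) 1-7(w=4) 1-8(w=4)}
step 7: add edge 2-3 (w=9); MST = {0-8(w=8) 1-2(w=2) 1-4(w=4) 1-6(w=1) 1-7(w=4) 1-8(w=4) 2-3(w=9)}
step 8: add edge 5-8 (w=9); MST = {0-8(w=8) 1-2(w=2) 1-4(w=4) 1-6(w=1) 1-7(w=4) 1-8(w=4) 2-3(w=9) 5-8(w=9)}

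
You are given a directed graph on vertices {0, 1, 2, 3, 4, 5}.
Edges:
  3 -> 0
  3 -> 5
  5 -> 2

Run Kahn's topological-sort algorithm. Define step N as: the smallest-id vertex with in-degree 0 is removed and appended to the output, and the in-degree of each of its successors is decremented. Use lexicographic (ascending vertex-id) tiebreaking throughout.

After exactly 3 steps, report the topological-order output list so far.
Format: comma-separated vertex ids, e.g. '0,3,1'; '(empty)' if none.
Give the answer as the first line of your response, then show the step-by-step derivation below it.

1,3,0

step 1: output 1; order=[1]; indeg=(1,0,1,0,0,1)
step 2: output 3; order=[1,3]; indeg=(0,0,1,0,0,0)
step 3: output 0; order=[1,3,0]; indeg=(0,0,1,0,0,0)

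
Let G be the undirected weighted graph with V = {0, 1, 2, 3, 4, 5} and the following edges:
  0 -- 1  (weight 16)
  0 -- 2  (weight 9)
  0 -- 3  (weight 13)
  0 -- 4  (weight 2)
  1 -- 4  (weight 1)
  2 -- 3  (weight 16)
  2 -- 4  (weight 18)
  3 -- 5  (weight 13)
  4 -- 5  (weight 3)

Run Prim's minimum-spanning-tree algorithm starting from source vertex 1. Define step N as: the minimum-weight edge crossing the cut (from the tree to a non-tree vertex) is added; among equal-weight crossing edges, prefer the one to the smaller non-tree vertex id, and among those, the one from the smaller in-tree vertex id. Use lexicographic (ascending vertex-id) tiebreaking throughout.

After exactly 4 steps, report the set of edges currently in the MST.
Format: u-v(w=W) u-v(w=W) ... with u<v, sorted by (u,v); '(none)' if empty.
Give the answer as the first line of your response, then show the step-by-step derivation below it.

0-2(w=9) 0-4(w=2) 1-4(w=1) 4-5(w=3)

step 1: add edge 1-4 (w=1); MST = {1-4(w=1)}
step 2: add edge 0-4 (w=2); MST = {0-4(w=2) 1-4(w=1)}
step 3: add edge 4-5 (w=3); MST = {0-4(w=2) 1-4(w=1) 4-5(w=3)}
step 4: add edge 0-2 (w=9); MST = {0-2(w=9) 0-4(w=2) 1-4(w=1) 4-5(w=3)}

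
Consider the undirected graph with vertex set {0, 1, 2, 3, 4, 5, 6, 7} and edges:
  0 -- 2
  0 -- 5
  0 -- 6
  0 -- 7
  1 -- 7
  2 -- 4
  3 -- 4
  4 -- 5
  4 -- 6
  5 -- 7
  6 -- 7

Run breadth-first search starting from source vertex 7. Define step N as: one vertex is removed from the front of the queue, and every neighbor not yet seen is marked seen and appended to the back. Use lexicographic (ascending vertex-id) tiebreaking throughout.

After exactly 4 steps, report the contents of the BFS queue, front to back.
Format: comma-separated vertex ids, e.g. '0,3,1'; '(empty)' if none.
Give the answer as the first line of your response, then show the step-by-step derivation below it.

6,2,4

step 1: dequeue 7; queue=[0,1,5,6]; order=7
step 2: dequeue 0; queue=[1,5,6,2]; order=7,0
step 3: dequeue 1; queue=[5,6,2]; order=7,0,1
step 4: dequeue 5; queue=[6,2,4]; order=7,0,1,5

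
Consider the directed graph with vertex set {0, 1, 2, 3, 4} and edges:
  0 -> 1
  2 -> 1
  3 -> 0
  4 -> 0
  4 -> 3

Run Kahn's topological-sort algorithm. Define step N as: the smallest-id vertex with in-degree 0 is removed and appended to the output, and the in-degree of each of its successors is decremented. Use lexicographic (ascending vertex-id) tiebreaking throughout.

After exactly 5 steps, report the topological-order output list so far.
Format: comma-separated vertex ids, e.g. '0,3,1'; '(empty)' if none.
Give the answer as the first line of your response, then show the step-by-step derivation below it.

2,4,3,0,1

step 1: output 2; order=[2]; indeg=(2,1,0,1,0)
step 2: output 4; order=[2,4]; indeg=(1,1,0,0,0)
step 3: output 3; order=[2,4,3]; indeg=(0,1,0,0,0)
step 4: output 0; order=[2,4,3,0]; indeg=(0,0,0,0,0)
step 5: output 1; order=[2,4,3,0,1]; indeg=(0,0,0,0,0)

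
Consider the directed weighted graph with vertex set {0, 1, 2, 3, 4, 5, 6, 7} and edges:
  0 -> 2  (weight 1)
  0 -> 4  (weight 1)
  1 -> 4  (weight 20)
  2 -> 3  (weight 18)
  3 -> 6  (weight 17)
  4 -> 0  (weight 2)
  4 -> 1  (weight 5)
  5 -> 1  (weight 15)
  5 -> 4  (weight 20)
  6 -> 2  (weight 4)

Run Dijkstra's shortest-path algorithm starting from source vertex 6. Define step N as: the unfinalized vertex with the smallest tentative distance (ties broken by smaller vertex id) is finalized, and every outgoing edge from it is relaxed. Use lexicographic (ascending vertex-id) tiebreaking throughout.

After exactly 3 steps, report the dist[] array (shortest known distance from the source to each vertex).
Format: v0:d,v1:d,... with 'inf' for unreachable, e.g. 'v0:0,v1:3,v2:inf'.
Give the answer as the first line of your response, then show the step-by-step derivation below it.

v0:inf,v1:inf,v2:4,v3:22,v4:inf,v5:inf,v6:0,v7:inf

step 1: dist = v0:inf,v1:inf,v2:4,v3:inf,v4:inf,v5:inf,v6:0,v7:inf
step 2: dist = v0:inf,v1:inf,v2:4,v3:22,v4:inf,v5:inf,v6:0,v7:inf
step 3: dist = v0:inf,v1:inf,v2:4,v3:22,v4:inf,v5:inf,v6:0,v7:inf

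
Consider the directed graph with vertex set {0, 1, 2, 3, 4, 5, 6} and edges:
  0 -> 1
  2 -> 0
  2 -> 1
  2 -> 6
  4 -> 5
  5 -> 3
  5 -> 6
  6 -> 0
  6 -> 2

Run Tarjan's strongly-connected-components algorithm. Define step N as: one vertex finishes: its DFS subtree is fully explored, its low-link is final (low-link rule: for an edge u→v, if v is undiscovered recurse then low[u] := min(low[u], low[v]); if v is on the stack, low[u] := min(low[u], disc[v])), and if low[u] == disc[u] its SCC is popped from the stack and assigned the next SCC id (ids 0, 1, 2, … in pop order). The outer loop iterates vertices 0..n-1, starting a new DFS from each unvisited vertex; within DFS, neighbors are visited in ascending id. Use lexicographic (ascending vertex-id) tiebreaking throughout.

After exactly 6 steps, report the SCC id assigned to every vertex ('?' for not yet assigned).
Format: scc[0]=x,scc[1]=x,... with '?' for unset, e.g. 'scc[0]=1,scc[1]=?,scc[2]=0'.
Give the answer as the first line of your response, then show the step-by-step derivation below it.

scc[0]=1,scc[1]=0,scc[2]=2,scc[3]=3,scc[4]=?,scc[5]=4,scc[6]=2

step 1: low=(low[0]=0,low[1]=1,low[2]=?,low[3]=?,low[4]=?,low[5]=?,low[6]=?); scc=(scc[0]=?,scc[1]=0,scc[2]=?,scc[3]=?,scc[4]=?,scc[5]=?,scc[6]=?)
step 2: low=(low[0]=0,low[1]=1,low[2]=?,low[3]=?,low[4]=?,low[5]=?,low[6]=?); scc=(scc[0]=1,scc[1]=0,scc[2]=?,scc[3]=?,scc[4]=?,scc[5]=?,scc[6]=?)
step 3: low=(low[0]=0,low[1]=1,low[2]=2,low[3]=?,low[4]=?,low[5]=?,low[6]=2); scc=(scc[0]=1,scc[1]=0,scc[2]=?,scc[3]=?,scc[4]=?,scc[5]=?,scc[6]=?)
step 4: low=(low[0]=0,low[1]=1,low[2]=2,low[3]=?,low[4]=?,low[5]=?,low[6]=2); scc=(scc[0]=1,scc[1]=0,scc[2]=2,scc[3]=?,scc[4]=?,scc[5]=?,scc[6]=2)
step 5: low=(low[0]=0,low[1]=1,low[2]=2,low[3]=4,low[4]=?,low[5]=?,low[6]=2); scc=(scc[0]=1,scc[1]=0,scc[2]=2,scc[3]=3,scc[4]=?,scc[5]=?,scc[6]=2)
step 6: low=(low[0]=0,low[1]=1,low[2]=2,low[3]=4,low[4]=5,low[5]=6,low[6]=2); scc=(scc[0]=1,scc[1]=0,scc[2]=2,scc[3]=3,scc[4]=?,scc[5]=4,scc[6]=2)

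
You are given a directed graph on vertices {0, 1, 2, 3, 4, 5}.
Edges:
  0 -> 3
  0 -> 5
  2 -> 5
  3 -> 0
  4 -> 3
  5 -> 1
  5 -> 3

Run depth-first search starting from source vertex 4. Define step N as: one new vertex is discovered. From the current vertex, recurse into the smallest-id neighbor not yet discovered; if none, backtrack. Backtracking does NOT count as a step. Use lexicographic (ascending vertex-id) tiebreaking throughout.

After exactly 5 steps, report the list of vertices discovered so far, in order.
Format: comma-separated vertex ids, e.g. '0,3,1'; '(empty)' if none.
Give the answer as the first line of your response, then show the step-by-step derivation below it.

4,3,0,5,1

step 1: discover 4; path=4; order=4
step 2: discover 3; path=4>3; order=4,3
step 3: discover 0; path=4>3>0; order=4,3,0
step 4: discover 5; path=4>3>0>5; order=4,3,0,5
step 5: discover 1; path=4>3>0>5>1; order=4,3,0,5,1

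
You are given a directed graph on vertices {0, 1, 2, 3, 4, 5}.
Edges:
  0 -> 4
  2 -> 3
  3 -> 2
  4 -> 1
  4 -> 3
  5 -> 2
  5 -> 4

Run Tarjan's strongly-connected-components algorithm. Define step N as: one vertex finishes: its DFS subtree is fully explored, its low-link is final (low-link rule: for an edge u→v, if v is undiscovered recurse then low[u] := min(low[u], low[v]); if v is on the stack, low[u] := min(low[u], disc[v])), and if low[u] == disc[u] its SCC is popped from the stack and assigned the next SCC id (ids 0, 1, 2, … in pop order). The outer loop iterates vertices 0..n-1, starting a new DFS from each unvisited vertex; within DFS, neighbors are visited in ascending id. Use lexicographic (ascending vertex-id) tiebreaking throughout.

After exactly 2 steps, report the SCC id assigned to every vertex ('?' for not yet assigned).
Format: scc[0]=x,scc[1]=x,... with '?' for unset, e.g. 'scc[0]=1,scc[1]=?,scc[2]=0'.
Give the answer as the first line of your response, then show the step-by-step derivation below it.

scc[0]=?,scc[1]=0,scc[2]=?,scc[3]=?,scc[4]=?,scc[5]=?

step 1: low=(low[0]=0,low[1]=2,low[2]=?,low[3]=?,low[4]=1,low[5]=?); scc=(scc[0]=?,scc[1]=0,scc[2]=?,scc[3]=?,scc[4]=?,scc[5]=?)
step 2: low=(low[0]=0,low[1]=2,low[2]=3,low[3]=3,low[4]=1,low[5]=?); scc=(scc[0]=?,scc[1]=0,scc[2]=?,scc[3]=?,scc[4]=?,scc[5]=?)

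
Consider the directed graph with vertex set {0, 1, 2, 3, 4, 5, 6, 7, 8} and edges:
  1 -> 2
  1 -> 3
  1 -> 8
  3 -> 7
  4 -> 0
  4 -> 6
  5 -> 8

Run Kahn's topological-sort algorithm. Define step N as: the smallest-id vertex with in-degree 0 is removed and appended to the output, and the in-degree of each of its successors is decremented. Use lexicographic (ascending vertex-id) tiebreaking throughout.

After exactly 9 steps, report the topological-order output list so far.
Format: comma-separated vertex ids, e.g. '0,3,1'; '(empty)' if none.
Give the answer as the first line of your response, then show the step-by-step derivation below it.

1,2,3,4,0,5,6,7,8

step 1: output 1; order=[1]; indeg=(1,0,0,0,0,0,1,1,1)
step 2: output 2; order=[1,2]; indeg=(1,0,0,0,0,0,1,1,1)
step 3: output 3; order=[1,2,3]; indeg=(1,0,0,0,0,0,1,0,1)
step 4: output 4; order=[1,2,3,4]; indeg=(0,0,0,0,0,0,0,0,1)
step 5: output 0; order=[1,2,3,4,0]; indeg=(0,0,0,0,0,0,0,0,1)
step 6: output 5; order=[1,2,3,4,0,5]; indeg=(0,0,0,0,0,0,0,0,0)
step 7: output 6; order=[1,2,3,4,0,5,6]; indeg=(0,0,0,0,0,0,0,0,0)
step 8: output 7; order=[1,2,3,4,0,5,6,7]; indeg=(0,0,0,0,0,0,0,0,0)
step 9: output 8; order=[1,2,3,4,0,5,6,7,8]; indeg=(0,0,0,0,0,0,0,0,0)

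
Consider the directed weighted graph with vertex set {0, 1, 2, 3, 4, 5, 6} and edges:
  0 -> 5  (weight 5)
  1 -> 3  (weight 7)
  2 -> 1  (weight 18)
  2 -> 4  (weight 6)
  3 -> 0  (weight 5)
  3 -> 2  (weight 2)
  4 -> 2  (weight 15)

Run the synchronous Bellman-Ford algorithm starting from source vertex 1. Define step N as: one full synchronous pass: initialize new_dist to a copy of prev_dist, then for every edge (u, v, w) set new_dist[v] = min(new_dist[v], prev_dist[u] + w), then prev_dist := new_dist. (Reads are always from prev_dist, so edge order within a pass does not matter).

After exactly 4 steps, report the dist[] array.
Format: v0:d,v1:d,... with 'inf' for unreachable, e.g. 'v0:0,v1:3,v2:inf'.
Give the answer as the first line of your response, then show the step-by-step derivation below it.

v0:12,v1:0,v2:9,v3:7,v4:15,v5:17,v6:inf

step 1: dist = v0:inf,v1:0,v2:inf,v3:7,v4:inf,v5:inf,v6:inf
step 2: dist = v0:12,v1:0,v2:9,v3:7,v4:inf,v5:inf,v6:inf
step 3: dist = v0:12,v1:0,v2:9,v3:7,v4:15,v5:17,v6:inf
step 4: dist = v0:12,v1:0,v2:9,v3:7,v4:15,v5:17,v6:inf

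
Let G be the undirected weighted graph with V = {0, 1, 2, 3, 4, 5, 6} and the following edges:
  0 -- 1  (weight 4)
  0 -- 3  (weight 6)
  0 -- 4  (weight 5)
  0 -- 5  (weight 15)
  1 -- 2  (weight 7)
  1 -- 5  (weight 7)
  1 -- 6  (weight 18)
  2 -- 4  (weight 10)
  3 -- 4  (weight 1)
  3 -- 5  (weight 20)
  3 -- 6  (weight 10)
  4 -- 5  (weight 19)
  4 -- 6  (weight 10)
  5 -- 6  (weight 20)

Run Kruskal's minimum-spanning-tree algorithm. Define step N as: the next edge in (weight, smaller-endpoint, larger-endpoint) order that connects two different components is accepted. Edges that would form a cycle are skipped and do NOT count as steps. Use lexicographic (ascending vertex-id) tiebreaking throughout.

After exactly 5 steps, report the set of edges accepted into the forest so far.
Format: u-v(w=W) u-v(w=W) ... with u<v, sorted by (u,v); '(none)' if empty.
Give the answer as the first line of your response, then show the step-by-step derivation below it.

0-1(w=4) 0-4(w=5) 1-2(w=7) 1-5(w=7) 3-4(w=1)

step 1: add edge 3-4 (w=1); MST = {3-4(w=1)}
step 2: add edge 0-1 (w=4); MST = {0-1(w=4) 3-4(w=1)}
step 3: add edge 0-4 (w=5); MST = {0-1(w=4) 0-4(w=5) 3-4(w=1)}
step 4: add edge 1-2 (w=7); MST = {0-1(w=4) 0-4(w=5) 1-2(w=7) 3-4(w=1)}
step 5: add edge 1-5 (w=7); MST = {0-1(w=4) 0-4(w=5) 1-2(w=7) 1-5(w=7) 3-4(w=1)}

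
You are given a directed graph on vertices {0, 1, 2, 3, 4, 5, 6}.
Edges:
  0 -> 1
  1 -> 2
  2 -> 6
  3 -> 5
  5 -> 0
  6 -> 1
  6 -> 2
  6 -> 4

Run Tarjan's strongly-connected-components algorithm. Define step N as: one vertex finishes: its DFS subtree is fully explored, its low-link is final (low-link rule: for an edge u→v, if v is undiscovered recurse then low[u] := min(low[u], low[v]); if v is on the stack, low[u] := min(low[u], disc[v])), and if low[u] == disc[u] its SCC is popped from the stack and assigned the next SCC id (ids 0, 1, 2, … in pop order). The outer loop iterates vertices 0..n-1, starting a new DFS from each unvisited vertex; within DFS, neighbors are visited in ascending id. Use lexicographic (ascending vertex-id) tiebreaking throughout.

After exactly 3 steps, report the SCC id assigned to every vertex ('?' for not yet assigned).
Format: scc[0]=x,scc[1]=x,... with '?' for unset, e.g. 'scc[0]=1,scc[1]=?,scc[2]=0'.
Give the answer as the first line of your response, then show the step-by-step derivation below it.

scc[0]=?,scc[1]=?,scc[2]=?,scc[3]=?,scc[4]=0,scc[5]=?,scc[6]=?

step 1: low=(low[0]=0,low[1]=1,low[2]=2,low[3]=?,low[4]=4,low[5]=?,low[6]=1); scc=(scc[0]=?,scc[1]=?,scc[2]=?,scc[3]=?,scc[4]=0,scc[5]=?,scc[6]=?)
step 2: low=(low[0]=0,low[1]=1,low[2]=2,low[3]=?,low[4]=4,low[5]=?,low[6]=1); scc=(scc[0]=?,scc[1]=?,scc[2]=?,scc[3]=?,scc[4]=0,scc[5]=?,scc[6]=?)
step 3: low=(low[0]=0,low[1]=1,low[2]=1,low[3]=?,low[4]=4,low[5]=?,low[6]=1); scc=(scc[0]=?,scc[1]=?,scc[2]=?,scc[3]=?,scc[4]=0,scc[5]=?,scc[6]=?)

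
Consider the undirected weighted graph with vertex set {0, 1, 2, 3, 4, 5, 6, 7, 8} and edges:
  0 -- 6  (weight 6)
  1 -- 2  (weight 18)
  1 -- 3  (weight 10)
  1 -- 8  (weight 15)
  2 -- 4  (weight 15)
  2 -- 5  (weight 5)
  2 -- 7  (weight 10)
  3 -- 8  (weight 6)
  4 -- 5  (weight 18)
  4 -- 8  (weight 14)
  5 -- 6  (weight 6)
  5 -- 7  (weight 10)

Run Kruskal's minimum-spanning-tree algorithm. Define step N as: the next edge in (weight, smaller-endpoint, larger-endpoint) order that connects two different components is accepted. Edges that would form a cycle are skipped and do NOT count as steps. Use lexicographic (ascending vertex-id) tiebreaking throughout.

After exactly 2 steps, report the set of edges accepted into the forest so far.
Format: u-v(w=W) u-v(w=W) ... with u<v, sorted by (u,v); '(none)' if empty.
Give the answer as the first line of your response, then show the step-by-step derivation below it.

0-6(w=6) 2-5(w=5)

step 1: add edge 2-5 (w=5); MST = {2-5(w=5)}
step 2: add edge 0-6 (w=6); MST = {0-6(w=6) 2-5(w=5)}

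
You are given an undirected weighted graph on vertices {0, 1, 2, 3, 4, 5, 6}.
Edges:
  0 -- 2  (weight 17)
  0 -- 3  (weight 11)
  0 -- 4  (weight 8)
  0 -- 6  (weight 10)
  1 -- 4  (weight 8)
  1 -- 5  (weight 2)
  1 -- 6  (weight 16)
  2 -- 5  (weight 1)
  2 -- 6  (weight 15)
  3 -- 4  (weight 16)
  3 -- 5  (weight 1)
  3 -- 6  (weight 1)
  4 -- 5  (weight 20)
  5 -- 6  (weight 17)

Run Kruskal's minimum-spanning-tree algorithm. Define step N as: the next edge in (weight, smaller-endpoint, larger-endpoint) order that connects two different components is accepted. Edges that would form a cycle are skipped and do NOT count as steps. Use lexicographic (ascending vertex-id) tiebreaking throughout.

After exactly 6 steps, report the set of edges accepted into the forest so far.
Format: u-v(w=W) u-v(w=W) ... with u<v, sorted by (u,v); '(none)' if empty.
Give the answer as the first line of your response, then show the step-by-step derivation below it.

0-4(w=8) 1-4(w=8) 1-5(w=2) 2-5(w=1) 3-5(w=1) 3-6(w=1)

step 1: add edge 2-5 (w=1); MST = {2-5(w=1)}
step 2: add edge 3-5 (w=1); MST = {2-5(w=1) 3-5(w=1)}
step 3: add edge 3-6 (w=1); MST = {2-5(w=1) 3-5(w=1) 3-6(w=1)}
step 4: add edge 1-5 (w=2); MST = {1-5(w=2) 2-5(w=1) 3-5(w=1) 3-6(w=1)}
step 5: add edge 0-4 (w=8); MST = {0-4(w=8) 1-5(w=2) 2-5(w=1) 3-5(w=1) 3-6(w=1)}
step 6: add edge 1-4 (w=8); MST = {0-4(w=8) 1-4(w=8) 1-5(w=2) 2-5(w=1) 3-5(w=1) 3-6(w=1)}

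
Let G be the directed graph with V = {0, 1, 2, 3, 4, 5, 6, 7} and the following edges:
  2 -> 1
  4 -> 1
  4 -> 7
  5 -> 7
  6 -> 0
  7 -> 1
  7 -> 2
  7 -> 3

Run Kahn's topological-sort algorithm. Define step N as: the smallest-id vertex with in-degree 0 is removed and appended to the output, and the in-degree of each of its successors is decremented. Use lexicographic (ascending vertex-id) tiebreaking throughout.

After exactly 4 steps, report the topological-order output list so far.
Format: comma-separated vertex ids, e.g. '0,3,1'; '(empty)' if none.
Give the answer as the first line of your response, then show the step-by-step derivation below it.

4,5,6,0

step 1: output 4; order=[4]; indeg=(1,2,1,1,0,0,0,1)
step 2: output 5; order=[4,5]; indeg=(1,2,1,1,0,0,0,0)
step 3: output 6; order=[4,5,6]; indeg=(0,2,1,1,0,0,0,0)
step 4: output 0; order=[4,5,6,0]; indeg=(0,2,1,1,0,0,0,0)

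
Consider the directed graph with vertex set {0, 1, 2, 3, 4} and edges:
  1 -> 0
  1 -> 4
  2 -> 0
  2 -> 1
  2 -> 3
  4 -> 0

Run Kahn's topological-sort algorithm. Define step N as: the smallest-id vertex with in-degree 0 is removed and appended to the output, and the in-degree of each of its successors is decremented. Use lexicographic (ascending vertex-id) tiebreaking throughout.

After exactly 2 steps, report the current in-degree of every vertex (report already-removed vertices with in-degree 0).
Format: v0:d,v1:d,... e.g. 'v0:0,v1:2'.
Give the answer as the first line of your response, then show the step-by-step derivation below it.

v0:1,v1:0,v2:0,v3:0,v4:0

step 1: output 2; order=[2]; indeg=(2,0,0,0,1)
step 2: output 1; order=[2,1]; indeg=(1,0,0,0,0)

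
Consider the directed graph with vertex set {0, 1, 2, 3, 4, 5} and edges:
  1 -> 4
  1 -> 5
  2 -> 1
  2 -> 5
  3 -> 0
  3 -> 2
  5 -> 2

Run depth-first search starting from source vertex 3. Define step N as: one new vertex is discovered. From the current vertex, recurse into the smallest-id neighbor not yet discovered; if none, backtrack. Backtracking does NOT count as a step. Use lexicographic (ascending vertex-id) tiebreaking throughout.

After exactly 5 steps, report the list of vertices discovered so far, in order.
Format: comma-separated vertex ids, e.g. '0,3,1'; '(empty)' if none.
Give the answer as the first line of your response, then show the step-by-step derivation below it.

3,0,2,1,4

step 1: discover 3; path=3; order=3
step 2: discover 0; path=3>0; order=3,0
step 3: discover 2; path=3>2; order=3,0,2
step 4: discover 1; path=3>2>1; order=3,0,2,1
step 5: discover 4; path=3>2>1>4; order=3,0,2,1,4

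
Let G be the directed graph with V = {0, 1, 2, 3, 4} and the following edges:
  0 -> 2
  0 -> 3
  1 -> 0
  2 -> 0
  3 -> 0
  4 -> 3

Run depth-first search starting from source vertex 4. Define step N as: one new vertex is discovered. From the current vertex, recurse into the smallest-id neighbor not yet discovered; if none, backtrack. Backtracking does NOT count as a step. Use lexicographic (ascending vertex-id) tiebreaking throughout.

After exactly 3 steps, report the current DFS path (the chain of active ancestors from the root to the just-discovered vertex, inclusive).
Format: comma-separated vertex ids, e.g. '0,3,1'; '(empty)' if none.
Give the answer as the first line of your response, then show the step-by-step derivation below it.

4,3,0

step 1: discover 4; path=4; order=4
step 2: discover 3; path=4>3; order=4,3
step 3: discover 0; path=4>3>0; order=4,3,0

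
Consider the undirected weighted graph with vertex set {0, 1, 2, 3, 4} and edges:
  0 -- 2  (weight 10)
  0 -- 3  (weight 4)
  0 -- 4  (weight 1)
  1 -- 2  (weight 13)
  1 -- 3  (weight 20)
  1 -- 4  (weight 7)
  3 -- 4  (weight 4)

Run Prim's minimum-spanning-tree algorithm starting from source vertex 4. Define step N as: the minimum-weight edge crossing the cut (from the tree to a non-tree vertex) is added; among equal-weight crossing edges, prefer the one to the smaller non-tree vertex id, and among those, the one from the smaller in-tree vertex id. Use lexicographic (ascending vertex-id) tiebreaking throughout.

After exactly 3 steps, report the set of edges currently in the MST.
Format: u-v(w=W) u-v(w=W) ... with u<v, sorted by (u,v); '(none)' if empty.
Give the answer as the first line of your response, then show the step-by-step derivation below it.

0-3(w=4) 0-4(w=1) 1-4(w=7)

step 1: add edge 0-4 (w=1); MST = {0-4(w=1)}
step 2: add edge 0-3 (w=4); MST = {0-3(w=4) 0-4(w=1)}
step 3: add edge 1-4 (w=7); MST = {0-3(w=4) 0-4(w=1) 1-4(w=7)}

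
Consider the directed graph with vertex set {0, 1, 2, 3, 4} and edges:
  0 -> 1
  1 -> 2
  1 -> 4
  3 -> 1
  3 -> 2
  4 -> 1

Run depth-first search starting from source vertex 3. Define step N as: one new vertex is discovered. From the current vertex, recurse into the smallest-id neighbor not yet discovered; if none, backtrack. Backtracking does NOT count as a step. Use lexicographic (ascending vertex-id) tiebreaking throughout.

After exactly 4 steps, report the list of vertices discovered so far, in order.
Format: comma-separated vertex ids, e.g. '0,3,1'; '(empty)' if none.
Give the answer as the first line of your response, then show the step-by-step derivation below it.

3,1,2,4

step 1: discover 3; path=3; order=3
step 2: discover 1; path=3>1; order=3,1
step 3: discover 2; path=3>1>2; order=3,1,2
step 4: discover 4; path=3>1>4; order=3,1,2,4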